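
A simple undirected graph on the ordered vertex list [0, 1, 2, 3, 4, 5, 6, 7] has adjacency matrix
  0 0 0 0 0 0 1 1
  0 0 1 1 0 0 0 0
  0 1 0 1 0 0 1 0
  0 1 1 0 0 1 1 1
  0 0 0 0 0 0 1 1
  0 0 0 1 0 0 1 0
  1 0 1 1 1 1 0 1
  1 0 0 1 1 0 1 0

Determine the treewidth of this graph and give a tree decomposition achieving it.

Treewidth 2.
Bags: B1 = {3, 6, 7}  B2 = {0, 6, 7}  B3 = {2, 3, 6}  B4 = {1, 2, 3}  B5 = {4, 6, 7}  B6 = {3, 5, 6}
Tree: B1–B2, B1–B3, B3–B4, B1–B5, B3–B6

Every bag has size at most 3, so the width is 3 − 1 = 2 and tw(G) ≤ 2. For the lower bound, the 3 vertices {1, 2, 3} are pairwise adjacent, and any tree decomposition puts a clique entirely inside one bag — forcing width ≥ 2. Hence tw(G) = 2 exactly.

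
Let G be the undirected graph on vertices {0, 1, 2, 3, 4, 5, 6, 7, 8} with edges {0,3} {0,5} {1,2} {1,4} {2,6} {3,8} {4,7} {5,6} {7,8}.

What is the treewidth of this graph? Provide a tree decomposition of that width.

Treewidth 2.
Bags: B1 = {0, 3, 8}  B2 = {0, 7, 8}  B3 = {0, 4, 7}  B4 = {0, 1, 4}  B5 = {0, 1, 2}  B6 = {0, 2, 6}  B7 = {0, 5, 6}
Tree: B1–B2, B2–B3, B3–B4, B4–B5, B5–B6, B6–B7

The largest bag has 3 vertices, giving width 2; this decomposition certifies tw(G) ≤ 2. Since 0–3–8–7–4–1–2–6–5–0 is a cycle in G, G is not acyclic. Forests are exactly the graphs of treewidth ≤ 1, so tw(G) ≥ 2. Combining the bounds, tw(G) = 2.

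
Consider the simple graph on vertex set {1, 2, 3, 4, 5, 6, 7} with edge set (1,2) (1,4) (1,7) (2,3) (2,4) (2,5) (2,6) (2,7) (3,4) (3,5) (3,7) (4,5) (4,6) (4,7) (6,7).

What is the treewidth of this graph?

A width-3 tree decomposition is:
Bags: B1 = {2, 4, 6, 7}  B2 = {2, 3, 4, 7}  B3 = {2, 3, 4, 5}  B4 = {1, 2, 4, 7}
Tree: B1–B2, B2–B3, B1–B4
The largest bag has 4 vertices, giving width 3; this decomposition certifies tw(G) ≤ 3. For the lower bound, the 4 vertices {2, 3, 4, 5} are pairwise adjacent, and any tree decomposition puts a clique entirely inside one bag — forcing width ≥ 3. Therefore the treewidth is 3.

3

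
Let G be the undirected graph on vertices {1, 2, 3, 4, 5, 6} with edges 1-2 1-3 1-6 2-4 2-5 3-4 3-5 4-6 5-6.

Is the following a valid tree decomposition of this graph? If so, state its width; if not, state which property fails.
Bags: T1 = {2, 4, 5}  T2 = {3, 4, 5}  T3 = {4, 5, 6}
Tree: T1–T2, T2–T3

A tree decomposition must satisfy three properties: every vertex lies in some bag; for every edge, both endpoints lie together in some bag; and for every vertex, the bags containing it form a connected subtree. Here vertex 1 appears in no bag, so the decomposition is invalid.

No — vertex 1 appears in no bag.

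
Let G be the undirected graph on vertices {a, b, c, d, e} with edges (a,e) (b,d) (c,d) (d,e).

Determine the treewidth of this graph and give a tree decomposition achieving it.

Every bag has size at most 2, so the width is 2 − 1 = 1 and tw(G) ≤ 1. Any graph with an edge has treewidth ≥ 1, and G has the edge e–d. Therefore the treewidth is 1.

Treewidth 1.
One optimal decomposition is:
Bags: B1 = {d, e}  B2 = {b, d}  B3 = {c, d}  B4 = {a, e}
Tree: B1–B2, B1–B3, B1–B4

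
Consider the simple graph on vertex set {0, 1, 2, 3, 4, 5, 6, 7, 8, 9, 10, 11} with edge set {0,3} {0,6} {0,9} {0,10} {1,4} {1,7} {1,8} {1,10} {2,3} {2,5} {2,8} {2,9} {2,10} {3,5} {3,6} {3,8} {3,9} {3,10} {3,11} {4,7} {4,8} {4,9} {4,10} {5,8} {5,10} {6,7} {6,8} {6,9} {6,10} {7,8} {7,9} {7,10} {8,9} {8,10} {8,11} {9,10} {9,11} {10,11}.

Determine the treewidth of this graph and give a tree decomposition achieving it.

Treewidth 4.
One such decomposition:
Bags: B1 = {6, 7, 8, 9, 10}  B2 = {3, 6, 8, 9, 10}  B3 = {4, 7, 8, 9, 10}  B4 = {2, 3, 8, 9, 10}  B5 = {1, 4, 7, 8, 10}  B6 = {3, 8, 9, 10, 11}  B7 = {0, 3, 6, 9, 10}  B8 = {2, 3, 5, 8, 10}
Tree: B1–B2, B1–B3, B2–B4, B3–B5, B4–B6, B2–B7, B4–B8

Each bag holds 5 vertices, so the decomposition has width 4, which upper-bounds the treewidth. Conversely, {0, 3, 6, 9, 10} is a clique of size 5, and the vertices of any clique must share a bag in every tree decomposition; so some bag has ≥ 5 vertices and tw(G) ≥ 4. The upper and lower bounds meet at 4, so that is the treewidth.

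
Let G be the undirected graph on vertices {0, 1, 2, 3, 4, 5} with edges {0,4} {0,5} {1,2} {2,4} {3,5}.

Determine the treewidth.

A width-1 tree decomposition is:
Bags: B1 = {1, 2}  B2 = {2, 4}  B3 = {0, 4}  B4 = {0, 5}  B5 = {3, 5}
Tree: B1–B2, B2–B3, B3–B4, B4–B5
The largest bag has 2 vertices, giving width 1; this decomposition certifies tw(G) ≤ 1. Since G has at least one edge (e.g. 1–2), it is not an edgeless graph, so tw(G) ≥ 1. Therefore the treewidth is 1.

1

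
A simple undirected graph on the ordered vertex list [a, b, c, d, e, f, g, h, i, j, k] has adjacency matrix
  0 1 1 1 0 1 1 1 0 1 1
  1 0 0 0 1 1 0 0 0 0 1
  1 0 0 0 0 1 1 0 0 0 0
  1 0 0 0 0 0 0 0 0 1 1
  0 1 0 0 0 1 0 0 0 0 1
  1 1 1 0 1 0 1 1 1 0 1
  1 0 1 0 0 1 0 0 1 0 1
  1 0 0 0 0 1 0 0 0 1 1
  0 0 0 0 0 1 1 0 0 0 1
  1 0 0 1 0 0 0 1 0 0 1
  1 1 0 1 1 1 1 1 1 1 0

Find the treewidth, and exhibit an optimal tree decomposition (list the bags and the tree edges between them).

Treewidth 3.
One optimal decomposition is:
Bags: B1 = {a, f, g, k}  B2 = {a, b, f, k}  B3 = {a, c, f, g}  B4 = {a, f, h, k}  B5 = {a, h, j, k}  B6 = {a, d, j, k}  B7 = {f, g, i, k}  B8 = {b, e, f, k}
Tree: B1–B2, B1–B3, B2–B4, B4–B5, B5–B6, B1–B7, B2–B8

The largest bag has 4 vertices, giving width 3; this decomposition certifies tw(G) ≤ 3. Conversely, {a, c, f, g} is a clique of size 4, and the vertices of any clique must share a bag in every tree decomposition; so some bag has ≥ 4 vertices and tw(G) ≥ 3. Hence tw(G) = 3 exactly.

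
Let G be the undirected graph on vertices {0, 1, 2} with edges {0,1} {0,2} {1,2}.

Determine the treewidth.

2

A width-2 tree decomposition is:
Bags: B1 = {0, 1, 2}
Tree: (single bag)
A single bag containing all 3 vertices is trivially a valid decomposition of width 2. For the lower bound, the 3 vertices {0, 1, 2} are pairwise adjacent, and any tree decomposition puts a clique entirely inside one bag — forcing width ≥ 2. Combining the bounds, tw(G) = 2.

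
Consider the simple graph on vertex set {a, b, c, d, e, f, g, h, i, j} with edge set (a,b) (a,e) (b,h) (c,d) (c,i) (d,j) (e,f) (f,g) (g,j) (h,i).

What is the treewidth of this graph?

A width-2 tree decomposition is:
Bags: B1 = {a, e, f}  B2 = {a, f, g}  B3 = {a, g, j}  B4 = {a, d, j}  B5 = {a, c, d}  B6 = {a, c, i}  B7 = {a, h, i}  B8 = {a, b, h}
Tree: B1–B2, B2–B3, B3–B4, B4–B5, B5–B6, B6–B7, B7–B8
Every bag has size at most 3, so the width is 3 − 1 = 2 and tw(G) ≤ 2. For the lower bound, G contains the cycle a–e–f–g–j–d–c–i–h–b–a, so G is not a forest; only forests have treewidth ≤ 1, hence tw(G) ≥ 2. Hence tw(G) = 2 exactly.

2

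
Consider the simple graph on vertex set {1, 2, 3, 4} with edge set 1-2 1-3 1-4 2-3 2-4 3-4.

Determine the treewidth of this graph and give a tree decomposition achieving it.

Treewidth 3.
One optimal decomposition is:
Bags: B1 = {1, 2, 3, 4}
Tree: (single bag)

With just one bag of size 4, the width is 4 − 1 = 3, so tw(G) ≤ 3. For the lower bound, the 4 vertices {1, 2, 3, 4} are pairwise adjacent, and any tree decomposition puts a clique entirely inside one bag — forcing width ≥ 3. Hence tw(G) = 3 exactly.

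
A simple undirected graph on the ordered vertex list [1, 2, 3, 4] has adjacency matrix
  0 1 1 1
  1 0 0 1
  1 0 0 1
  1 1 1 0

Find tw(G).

2

A width-2 tree decomposition is:
Bags: B1 = {1, 3, 4}  B2 = {1, 2, 4}
Tree: B1–B2
Every bag has size at most 3, so the width is 3 − 1 = 2 and tw(G) ≤ 2. On the other hand G contains the 3-clique {1, 2, 4}. A clique must lie in a single bag of any decomposition, so no decomposition can have width below 2. Combining the bounds, tw(G) = 2.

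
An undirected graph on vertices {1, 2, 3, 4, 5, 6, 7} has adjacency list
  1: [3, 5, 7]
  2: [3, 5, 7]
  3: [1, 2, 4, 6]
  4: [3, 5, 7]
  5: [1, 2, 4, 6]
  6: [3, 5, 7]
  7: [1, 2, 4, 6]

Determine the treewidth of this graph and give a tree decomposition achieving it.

The largest bag has 4 vertices, giving width 3; this decomposition certifies tw(G) ≤ 3. For the lower bound: the 4 vertex sets {2,7}, {1,5}, {3}, {6} are disjoint, each induces a connected subgraph, and every pair is joined by at least one edge of G. Contracting each set to a single vertex therefore yields K_{4} as a minor, and since treewidth is minor-monotone, tw(G) ≥ tw(K_{4}) = 3. Combining the bounds, tw(G) = 3.

Treewidth 3.
Bags: B1 = {2, 3, 5, 7}  B2 = {1, 3, 5, 7}  B3 = {3, 5, 6, 7}  B4 = {3, 4, 5, 7}
Tree: B1–B2, B2–B3, B3–B4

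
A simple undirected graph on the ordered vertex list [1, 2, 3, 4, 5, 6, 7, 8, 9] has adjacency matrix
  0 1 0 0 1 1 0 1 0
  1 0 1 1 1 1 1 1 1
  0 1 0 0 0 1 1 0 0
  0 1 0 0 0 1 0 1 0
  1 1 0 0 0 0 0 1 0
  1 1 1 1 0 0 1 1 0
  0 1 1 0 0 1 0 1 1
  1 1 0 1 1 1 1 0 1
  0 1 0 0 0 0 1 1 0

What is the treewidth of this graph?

3

A width-3 tree decomposition is:
Bags: B1 = {1, 2, 6, 8}  B2 = {2, 4, 6, 8}  B3 = {1, 2, 5, 8}  B4 = {2, 6, 7, 8}  B5 = {2, 3, 6, 7}  B6 = {2, 7, 8, 9}
Tree: B1–B2, B1–B3, B2–B4, B4–B5, B4–B6
The largest bag has 4 vertices, giving width 3; this decomposition certifies tw(G) ≤ 3. For the lower bound, the 4 vertices {2, 7, 8, 9} are pairwise adjacent, and any tree decomposition puts a clique entirely inside one bag — forcing width ≥ 3. The upper and lower bounds meet at 3, so that is the treewidth.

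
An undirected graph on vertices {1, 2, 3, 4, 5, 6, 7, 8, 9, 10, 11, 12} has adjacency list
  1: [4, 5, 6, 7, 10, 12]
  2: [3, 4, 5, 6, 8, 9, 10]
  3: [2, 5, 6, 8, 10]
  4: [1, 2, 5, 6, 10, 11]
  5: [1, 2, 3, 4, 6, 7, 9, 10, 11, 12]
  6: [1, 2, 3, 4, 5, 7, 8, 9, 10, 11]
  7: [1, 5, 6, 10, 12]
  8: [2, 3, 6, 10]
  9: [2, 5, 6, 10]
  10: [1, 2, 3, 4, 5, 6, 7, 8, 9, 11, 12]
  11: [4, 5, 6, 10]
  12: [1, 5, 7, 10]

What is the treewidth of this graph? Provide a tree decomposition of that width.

Each bag holds 5 vertices, so the decomposition has width 4, which upper-bounds the treewidth. Conversely, {2, 3, 6, 8, 10} is a clique of size 5, and the vertices of any clique must share a bag in every tree decomposition; so some bag has ≥ 5 vertices and tw(G) ≥ 4. Therefore the treewidth is 4.

Treewidth 4.
One such decomposition:
Bags: B1 = {4, 5, 6, 10, 11}  B2 = {2, 4, 5, 6, 10}  B3 = {2, 3, 5, 6, 10}  B4 = {2, 5, 6, 9, 10}  B5 = {2, 3, 6, 8, 10}  B6 = {1, 4, 5, 6, 10}  B7 = {1, 5, 6, 7, 10}  B8 = {1, 5, 7, 10, 12}
Tree: B1–B2, B2–B3, B2–B4, B3–B5, B2–B6, B6–B7, B7–B8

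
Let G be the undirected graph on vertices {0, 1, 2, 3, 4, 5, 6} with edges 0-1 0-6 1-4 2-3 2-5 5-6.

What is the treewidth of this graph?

1

A width-1 tree decomposition is:
Bags: B1 = {1, 4}  B2 = {0, 1}  B3 = {0, 6}  B4 = {5, 6}  B5 = {2, 5}  B6 = {2, 3}
Tree: B1–B2, B2–B3, B3–B4, B4–B5, B5–B6
Each bag holds 2 vertices, so the decomposition has width 1, which upper-bounds the treewidth. Any graph with an edge has treewidth ≥ 1, and G has the edge 4–1. Hence tw(G) = 1 exactly.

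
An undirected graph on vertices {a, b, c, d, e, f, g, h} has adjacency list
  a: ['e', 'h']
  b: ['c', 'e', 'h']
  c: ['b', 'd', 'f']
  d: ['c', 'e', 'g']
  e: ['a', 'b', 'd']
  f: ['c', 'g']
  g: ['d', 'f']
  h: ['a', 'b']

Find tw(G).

A width-2 tree decomposition is:
Bags: B1 = {d, f, g}  B2 = {c, d, f}  B3 = {c, d, e}  B4 = {b, c, e}  B5 = {a, b, e}  B6 = {a, b, h}
Tree: B1–B2, B2–B3, B3–B4, B4–B5, B5–B6
Every bag has size at most 3, so the width is 3 − 1 = 2 and tw(G) ≤ 2. The edges g–f–c–d–g form a cycle, so G is not a tree and its treewidth is at least 2. The upper and lower bounds meet at 2, so that is the treewidth.

2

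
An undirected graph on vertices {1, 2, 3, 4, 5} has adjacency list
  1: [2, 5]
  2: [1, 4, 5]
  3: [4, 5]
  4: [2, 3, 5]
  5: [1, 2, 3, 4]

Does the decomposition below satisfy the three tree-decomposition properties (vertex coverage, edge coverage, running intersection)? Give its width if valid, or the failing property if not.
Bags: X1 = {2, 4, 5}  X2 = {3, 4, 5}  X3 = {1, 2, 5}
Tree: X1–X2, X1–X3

Vertex coverage: the bags together contain {1, 2, 3, 4, 5}, the full vertex set. Edge coverage: each edge of G has both endpoints in at least one bag. Running intersection: for every vertex, the bags containing it form a connected subtree. All three properties hold, so this is a valid tree decomposition of width max|bag| − 1 = 2, and hence tw(G) ≤ 2.

Yes; width 2.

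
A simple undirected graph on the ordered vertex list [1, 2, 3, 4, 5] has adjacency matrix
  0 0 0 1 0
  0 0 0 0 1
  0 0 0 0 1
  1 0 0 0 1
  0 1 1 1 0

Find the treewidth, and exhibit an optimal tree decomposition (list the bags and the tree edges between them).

Each bag holds 2 vertices, so the decomposition has width 1, which upper-bounds the treewidth. Since G has at least one edge (e.g. 5–3), it is not an edgeless graph, so tw(G) ≥ 1. Therefore the treewidth is 1.

Treewidth 1.
Bags: B1 = {3, 5}  B2 = {4, 5}  B3 = {2, 5}  B4 = {1, 4}
Tree: B1–B2, B1–B3, B2–B4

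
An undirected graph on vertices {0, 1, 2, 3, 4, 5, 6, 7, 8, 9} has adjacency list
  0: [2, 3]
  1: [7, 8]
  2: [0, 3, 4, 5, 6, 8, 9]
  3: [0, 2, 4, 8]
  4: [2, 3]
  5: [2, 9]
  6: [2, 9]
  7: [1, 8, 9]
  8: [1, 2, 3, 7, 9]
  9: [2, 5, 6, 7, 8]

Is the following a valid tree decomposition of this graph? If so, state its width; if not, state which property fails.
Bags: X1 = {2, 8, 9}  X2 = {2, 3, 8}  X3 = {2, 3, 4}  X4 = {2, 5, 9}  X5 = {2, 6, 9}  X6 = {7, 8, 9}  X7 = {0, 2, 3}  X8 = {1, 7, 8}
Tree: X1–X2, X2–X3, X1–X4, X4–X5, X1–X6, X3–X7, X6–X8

Yes; width 2.

Every vertex of G appears in some bag (union = {0, 1, 2, 3, 4, 5, 6, 7, 8, 9}); every edge is covered by a bag; and for each vertex v the set of bags containing v is connected in the bag tree. The decomposition is therefore valid. The largest bag has 3 vertices, so the width is 2.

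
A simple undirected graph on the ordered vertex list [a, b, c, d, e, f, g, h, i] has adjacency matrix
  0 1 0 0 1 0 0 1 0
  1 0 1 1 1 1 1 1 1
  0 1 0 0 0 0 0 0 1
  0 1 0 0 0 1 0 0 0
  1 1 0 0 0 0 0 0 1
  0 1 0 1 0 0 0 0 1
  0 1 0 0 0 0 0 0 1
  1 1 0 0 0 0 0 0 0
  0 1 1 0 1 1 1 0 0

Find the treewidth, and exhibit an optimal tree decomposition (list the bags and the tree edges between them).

Treewidth 2.
Bags: B1 = {b, d, f}  B2 = {b, f, i}  B3 = {b, e, i}  B4 = {b, c, i}  B5 = {b, g, i}  B6 = {a, b, e}  B7 = {a, b, h}
Tree: B1–B2, B2–B3, B2–B4, B4–B5, B3–B6, B6–B7

Each bag holds 3 vertices, so the decomposition has width 2, which upper-bounds the treewidth. For the lower bound, the 3 vertices {b, d, f} are pairwise adjacent, and any tree decomposition puts a clique entirely inside one bag — forcing width ≥ 2. Combining the bounds, tw(G) = 2.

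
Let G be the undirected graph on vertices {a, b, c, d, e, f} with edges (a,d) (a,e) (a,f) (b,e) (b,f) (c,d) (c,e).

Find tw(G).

2

A width-2 tree decomposition is:
Bags: B1 = {b, e, f}  B2 = {a, e, f}  B3 = {a, c, e}  B4 = {a, c, d}
Tree: B1–B2, B2–B3, B3–B4
The largest bag has 3 vertices, giving width 2; this decomposition certifies tw(G) ≤ 2. Since b–f–a–e–b is a cycle in G, G is not acyclic. Forests are exactly the graphs of treewidth ≤ 1, so tw(G) ≥ 2. Hence tw(G) = 2 exactly.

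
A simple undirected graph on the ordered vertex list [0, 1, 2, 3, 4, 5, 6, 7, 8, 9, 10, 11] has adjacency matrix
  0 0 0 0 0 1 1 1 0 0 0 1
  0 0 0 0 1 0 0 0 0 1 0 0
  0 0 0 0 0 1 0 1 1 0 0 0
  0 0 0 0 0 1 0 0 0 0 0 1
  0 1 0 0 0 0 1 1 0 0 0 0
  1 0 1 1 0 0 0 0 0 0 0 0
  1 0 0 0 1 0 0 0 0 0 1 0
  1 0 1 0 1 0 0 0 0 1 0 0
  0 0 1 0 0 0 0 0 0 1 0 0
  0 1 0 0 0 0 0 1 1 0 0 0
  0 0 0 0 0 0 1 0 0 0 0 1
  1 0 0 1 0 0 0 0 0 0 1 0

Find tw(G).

A width-3 tree decomposition is:
Bags: B1 = {3, 5, 10, 11}  B2 = {0, 5, 10, 11}  B3 = {0, 5, 6, 10}  B4 = {0, 2, 5, 6}  B5 = {0, 2, 6, 7}  B6 = {2, 4, 6, 7}  B7 = {2, 4, 7, 8}  B8 = {4, 7, 8, 9}  B9 = {1, 4, 8, 9}
Tree: B1–B2, B2–B3, B3–B4, B4–B5, B5–B6, B6–B7, B7–B8, B8–B9
The largest bag has 4 vertices, giving width 3; this decomposition certifies tw(G) ≤ 3. For the lower bound: the 4 vertex sets {3,10,11}, {5}, {0}, {2,4,6,7} are disjoint, each induces a connected subgraph, and every pair is joined by at least one edge of G. Contracting each set to a single vertex therefore yields K_{4} as a minor, and since treewidth is minor-monotone, tw(G) ≥ tw(K_{4}) = 3. Hence tw(G) = 3 exactly.

3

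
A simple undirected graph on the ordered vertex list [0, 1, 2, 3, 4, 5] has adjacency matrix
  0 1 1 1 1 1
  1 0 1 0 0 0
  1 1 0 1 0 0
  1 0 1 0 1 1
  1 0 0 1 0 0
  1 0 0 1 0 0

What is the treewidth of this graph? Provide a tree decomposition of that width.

Each bag holds 3 vertices, so the decomposition has width 2, which upper-bounds the treewidth. On the other hand G contains the 3-clique {0, 1, 2}. A clique must lie in a single bag of any decomposition, so no decomposition can have width below 2. The upper and lower bounds meet at 2, so that is the treewidth.

Treewidth 2.
One such decomposition:
Bags: B1 = {0, 1, 2}  B2 = {0, 2, 3}  B3 = {0, 3, 4}  B4 = {0, 3, 5}
Tree: B1–B2, B2–B3, B3–B4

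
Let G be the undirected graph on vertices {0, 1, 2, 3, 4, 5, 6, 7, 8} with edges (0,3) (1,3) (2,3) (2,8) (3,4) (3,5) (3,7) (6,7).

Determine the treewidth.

A width-1 tree decomposition is:
Bags: B1 = {3, 5}  B2 = {1, 3}  B3 = {3, 7}  B4 = {0, 3}  B5 = {3, 4}  B6 = {6, 7}  B7 = {2, 3}  B8 = {2, 8}
Tree: B1–B2, B1–B3, B1–B4, B3–B5, B3–B6, B2–B7, B7–B8
Every bag has size at most 2, so the width is 2 − 1 = 1 and tw(G) ≤ 1. G has an edge, so its treewidth is at least 1. The upper and lower bounds meet at 1, so that is the treewidth.

1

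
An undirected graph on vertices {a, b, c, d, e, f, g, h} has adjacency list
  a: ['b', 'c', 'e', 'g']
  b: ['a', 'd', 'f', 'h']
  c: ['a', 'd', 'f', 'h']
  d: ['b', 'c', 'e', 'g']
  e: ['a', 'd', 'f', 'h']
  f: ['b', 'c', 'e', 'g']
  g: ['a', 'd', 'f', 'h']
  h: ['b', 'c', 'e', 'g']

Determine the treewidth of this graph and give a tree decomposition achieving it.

Treewidth 4.
Bags: B1 = {a, b, c, e, g}  B2 = {b, c, e, g, h}  B3 = {b, c, d, e, g}  B4 = {b, c, e, f, g}
Tree: B1–B2, B2–B3, B3–B4

Every bag has size at most 5, so the width is 5 − 1 = 4 and tw(G) ≤ 4. For the lower bound: the 5 vertex sets {a,c}, {g,h}, {d,e}, {b}, {f} are disjoint, each induces a connected subgraph, and every pair is joined by at least one edge of G. Contracting each set to a single vertex therefore yields K_{5} as a minor, and since treewidth is minor-monotone, tw(G) ≥ tw(K_{5}) = 4. Combining the bounds, tw(G) = 4.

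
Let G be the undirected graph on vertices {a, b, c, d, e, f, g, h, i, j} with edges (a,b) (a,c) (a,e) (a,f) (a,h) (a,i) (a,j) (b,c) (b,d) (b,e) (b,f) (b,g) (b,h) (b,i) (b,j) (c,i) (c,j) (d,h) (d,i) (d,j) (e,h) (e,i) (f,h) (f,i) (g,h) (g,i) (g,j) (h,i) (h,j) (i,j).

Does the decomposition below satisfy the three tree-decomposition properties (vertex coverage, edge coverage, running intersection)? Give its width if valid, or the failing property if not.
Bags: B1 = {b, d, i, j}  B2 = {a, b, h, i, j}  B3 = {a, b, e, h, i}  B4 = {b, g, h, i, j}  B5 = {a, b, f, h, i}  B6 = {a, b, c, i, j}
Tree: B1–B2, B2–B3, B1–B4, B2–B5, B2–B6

No — edge (h,d) lies in no bag.

A tree decomposition must satisfy three properties: every vertex lies in some bag; for every edge, both endpoints lie together in some bag; and for every vertex, the bags containing it form a connected subtree. Here edge (h,d) lies in no bag, so the decomposition is invalid.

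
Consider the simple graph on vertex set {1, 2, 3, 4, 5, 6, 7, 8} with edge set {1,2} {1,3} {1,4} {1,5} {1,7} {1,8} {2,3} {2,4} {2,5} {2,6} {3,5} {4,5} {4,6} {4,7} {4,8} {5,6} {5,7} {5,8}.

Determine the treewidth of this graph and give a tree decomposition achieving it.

Every bag has size at most 4, so the width is 4 − 1 = 3 and tw(G) ≤ 3. For the lower bound, the 4 vertices {1, 2, 3, 5} are pairwise adjacent, and any tree decomposition puts a clique entirely inside one bag — forcing width ≥ 3. Therefore the treewidth is 3.

Treewidth 3.
One optimal decomposition is:
Bags: B1 = {1, 2, 4, 5}  B2 = {1, 2, 3, 5}  B3 = {1, 4, 5, 7}  B4 = {2, 4, 5, 6}  B5 = {1, 4, 5, 8}
Tree: B1–B2, B1–B3, B1–B4, B1–B5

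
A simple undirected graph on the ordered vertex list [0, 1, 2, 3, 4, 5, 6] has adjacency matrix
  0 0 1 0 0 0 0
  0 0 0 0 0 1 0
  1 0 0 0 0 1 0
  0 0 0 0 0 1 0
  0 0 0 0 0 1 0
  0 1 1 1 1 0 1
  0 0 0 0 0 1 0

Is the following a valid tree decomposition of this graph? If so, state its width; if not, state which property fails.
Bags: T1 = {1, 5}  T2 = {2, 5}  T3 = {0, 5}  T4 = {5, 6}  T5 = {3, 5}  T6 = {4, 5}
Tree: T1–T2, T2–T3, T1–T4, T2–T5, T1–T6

No — edge (2,0) lies in no bag.

A tree decomposition must satisfy three properties: every vertex lies in some bag; for every edge, both endpoints lie together in some bag; and for every vertex, the bags containing it form a connected subtree. Here edge (2,0) lies in no bag, so the decomposition is invalid.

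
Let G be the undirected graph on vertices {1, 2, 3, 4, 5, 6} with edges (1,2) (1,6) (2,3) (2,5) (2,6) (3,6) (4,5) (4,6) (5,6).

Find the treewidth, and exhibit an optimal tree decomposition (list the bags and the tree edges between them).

The largest bag has 3 vertices, giving width 2; this decomposition certifies tw(G) ≤ 2. On the other hand G contains the 3-clique {1, 2, 6}. A clique must lie in a single bag of any decomposition, so no decomposition can have width below 2. Combining the bounds, tw(G) = 2.

Treewidth 2.
One optimal decomposition is:
Bags: B1 = {2, 5, 6}  B2 = {4, 5, 6}  B3 = {2, 3, 6}  B4 = {1, 2, 6}
Tree: B1–B2, B1–B3, B3–B4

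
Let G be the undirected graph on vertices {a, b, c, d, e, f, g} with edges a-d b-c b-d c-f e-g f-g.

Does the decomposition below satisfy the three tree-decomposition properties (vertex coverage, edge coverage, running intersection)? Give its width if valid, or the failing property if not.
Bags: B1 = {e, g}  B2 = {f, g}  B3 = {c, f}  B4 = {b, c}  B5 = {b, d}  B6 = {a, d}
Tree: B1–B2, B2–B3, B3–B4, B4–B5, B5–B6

Vertex coverage: the bags together contain {a, b, c, d, e, f, g}, the full vertex set. Edge coverage: each edge of G has both endpoints in at least one bag. Running intersection: for every vertex, the bags containing it form a connected subtree. All three properties hold, so this is a valid tree decomposition of width max|bag| − 1 = 1, and hence tw(G) ≤ 1.

Yes; width 1.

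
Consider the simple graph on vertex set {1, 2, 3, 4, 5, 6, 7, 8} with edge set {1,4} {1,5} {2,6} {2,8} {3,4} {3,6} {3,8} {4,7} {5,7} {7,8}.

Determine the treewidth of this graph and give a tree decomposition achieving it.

Treewidth 2.
Bags: B1 = {1, 5, 7}  B2 = {1, 4, 7}  B3 = {4, 7, 8}  B4 = {3, 4, 8}  B5 = {2, 3, 8}  B6 = {2, 3, 6}
Tree: B1–B2, B2–B3, B3–B4, B4–B5, B5–B6

The largest bag has 3 vertices, giving width 2; this decomposition certifies tw(G) ≤ 2. The edges 5–1–4–7–5 form a cycle, so G is not a tree and its treewidth is at least 2. Therefore the treewidth is 2.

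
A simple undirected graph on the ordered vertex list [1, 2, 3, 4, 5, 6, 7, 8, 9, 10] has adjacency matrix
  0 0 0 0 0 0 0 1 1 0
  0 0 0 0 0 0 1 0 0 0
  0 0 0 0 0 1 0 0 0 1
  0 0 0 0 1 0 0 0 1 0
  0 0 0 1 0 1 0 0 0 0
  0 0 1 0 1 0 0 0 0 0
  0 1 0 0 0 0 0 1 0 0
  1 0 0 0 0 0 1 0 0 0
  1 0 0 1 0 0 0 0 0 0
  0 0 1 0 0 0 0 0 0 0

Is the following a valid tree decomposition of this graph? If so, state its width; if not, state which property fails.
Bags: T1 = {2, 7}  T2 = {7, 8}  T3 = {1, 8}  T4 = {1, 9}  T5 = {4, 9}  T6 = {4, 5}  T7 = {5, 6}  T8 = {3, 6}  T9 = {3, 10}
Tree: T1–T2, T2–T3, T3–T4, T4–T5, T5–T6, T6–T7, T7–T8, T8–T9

Yes; width 1.

Every vertex of G appears in some bag (union = {1, 2, 3, 4, 5, 6, 7, 8, 9, 10}); every edge is covered by a bag; and for each vertex v the set of bags containing v is connected in the bag tree. The decomposition is therefore valid. The largest bag has 2 vertices, so the width is 1.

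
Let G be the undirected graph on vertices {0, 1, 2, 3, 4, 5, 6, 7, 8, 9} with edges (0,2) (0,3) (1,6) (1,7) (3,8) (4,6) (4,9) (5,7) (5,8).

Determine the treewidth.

A width-1 tree decomposition is:
Bags: B1 = {0, 2}  B2 = {0, 3}  B3 = {3, 8}  B4 = {5, 8}  B5 = {5, 7}  B6 = {1, 7}  B7 = {1, 6}  B8 = {4, 6}  B9 = {4, 9}
Tree: B1–B2, B2–B3, B3–B4, B4–B5, B5–B6, B6–B7, B7–B8, B8–B9
The largest bag has 2 vertices, giving width 1; this decomposition certifies tw(G) ≤ 1. G has an edge, so its treewidth is at least 1. Combining the bounds, tw(G) = 1.

1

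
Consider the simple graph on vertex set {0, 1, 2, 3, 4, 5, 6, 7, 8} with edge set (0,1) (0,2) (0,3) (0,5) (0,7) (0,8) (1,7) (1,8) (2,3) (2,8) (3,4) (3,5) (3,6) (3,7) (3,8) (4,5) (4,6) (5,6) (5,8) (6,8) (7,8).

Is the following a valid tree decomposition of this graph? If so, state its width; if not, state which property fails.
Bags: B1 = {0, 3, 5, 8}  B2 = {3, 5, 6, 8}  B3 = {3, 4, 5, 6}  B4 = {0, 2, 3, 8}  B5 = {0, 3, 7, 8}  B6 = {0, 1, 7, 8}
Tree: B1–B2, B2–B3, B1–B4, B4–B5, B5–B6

Every vertex of G appears in some bag (union = {0, 1, 2, 3, 4, 5, 6, 7, 8}); every edge is covered by a bag; and for each vertex v the set of bags containing v is connected in the bag tree. The decomposition is therefore valid. The largest bag has 4 vertices, so the width is 3.

Yes; width 3.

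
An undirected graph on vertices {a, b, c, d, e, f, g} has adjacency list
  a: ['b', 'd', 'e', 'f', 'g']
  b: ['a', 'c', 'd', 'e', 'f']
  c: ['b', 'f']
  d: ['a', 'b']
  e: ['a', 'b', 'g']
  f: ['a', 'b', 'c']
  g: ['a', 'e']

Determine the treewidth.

A width-2 tree decomposition is:
Bags: B1 = {a, b, f}  B2 = {a, b, e}  B3 = {a, e, g}  B4 = {a, b, d}  B5 = {b, c, f}
Tree: B1–B2, B2–B3, B2–B4, B1–B5
The largest bag has 3 vertices, giving width 2; this decomposition certifies tw(G) ≤ 2. Conversely, {b, c, f} is a clique of size 3, and the vertices of any clique must share a bag in every tree decomposition; so some bag has ≥ 3 vertices and tw(G) ≥ 2. Combining the bounds, tw(G) = 2.

2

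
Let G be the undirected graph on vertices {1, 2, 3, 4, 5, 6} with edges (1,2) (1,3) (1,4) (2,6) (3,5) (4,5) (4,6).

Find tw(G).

A width-2 tree decomposition is:
Bags: B1 = {1, 2, 6}  B2 = {1, 4, 6}  B3 = {1, 3, 4}  B4 = {3, 4, 5}
Tree: B1–B2, B2–B3, B3–B4
Every bag has size at most 3, so the width is 3 − 1 = 2 and tw(G) ≤ 2. The edges 2–6–4–1–2 form a cycle, so G is not a tree and its treewidth is at least 2. Hence tw(G) = 2 exactly.

2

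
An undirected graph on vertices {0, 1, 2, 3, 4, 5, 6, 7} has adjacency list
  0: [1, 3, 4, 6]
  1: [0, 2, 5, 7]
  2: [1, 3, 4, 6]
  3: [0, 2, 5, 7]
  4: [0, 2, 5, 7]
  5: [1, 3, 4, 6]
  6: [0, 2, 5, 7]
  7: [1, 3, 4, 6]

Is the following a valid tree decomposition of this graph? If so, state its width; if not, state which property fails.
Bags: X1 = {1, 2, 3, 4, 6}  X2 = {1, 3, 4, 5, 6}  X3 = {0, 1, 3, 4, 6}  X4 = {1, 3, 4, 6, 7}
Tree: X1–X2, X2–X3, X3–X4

Every vertex of G appears in some bag (union = {0, 1, 2, 3, 4, 5, 6, 7}); every edge is covered by a bag; and for each vertex v the set of bags containing v is connected in the bag tree. The decomposition is therefore valid. The largest bag has 5 vertices, so the width is 4.

Yes; width 4.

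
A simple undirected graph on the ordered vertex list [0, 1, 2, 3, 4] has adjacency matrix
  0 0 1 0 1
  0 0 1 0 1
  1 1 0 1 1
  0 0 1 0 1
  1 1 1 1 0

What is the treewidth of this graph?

A width-2 tree decomposition is:
Bags: B1 = {2, 3, 4}  B2 = {0, 2, 4}  B3 = {1, 2, 4}
Tree: B1–B2, B2–B3
Every bag has size at most 3, so the width is 3 − 1 = 2 and tw(G) ≤ 2. Conversely, {0, 2, 4} is a clique of size 3, and the vertices of any clique must share a bag in every tree decomposition; so some bag has ≥ 3 vertices and tw(G) ≥ 2. Hence tw(G) = 2 exactly.

2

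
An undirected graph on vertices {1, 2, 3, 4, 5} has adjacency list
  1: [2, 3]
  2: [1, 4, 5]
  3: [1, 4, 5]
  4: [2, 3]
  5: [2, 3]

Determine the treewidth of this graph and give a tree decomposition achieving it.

The largest bag has 3 vertices, giving width 2; this decomposition certifies tw(G) ≤ 2. Since 3–4–2–5–3 is a cycle in G, G is not acyclic. Forests are exactly the graphs of treewidth ≤ 1, so tw(G) ≥ 2. The upper and lower bounds meet at 2, so that is the treewidth.

Treewidth 2.
Bags: B1 = {2, 3, 4}  B2 = {2, 3, 5}  B3 = {1, 2, 3}
Tree: B1–B2, B2–B3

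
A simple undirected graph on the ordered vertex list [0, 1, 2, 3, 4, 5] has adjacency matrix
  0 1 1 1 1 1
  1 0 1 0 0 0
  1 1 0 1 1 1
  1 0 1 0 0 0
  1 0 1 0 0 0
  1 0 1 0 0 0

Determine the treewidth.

2

A width-2 tree decomposition is:
Bags: B1 = {0, 2, 3}  B2 = {0, 2, 4}  B3 = {0, 1, 2}  B4 = {0, 2, 5}
Tree: B1–B2, B2–B3, B2–B4
Each bag holds 3 vertices, so the decomposition has width 2, which upper-bounds the treewidth. Conversely, {0, 1, 2} is a clique of size 3, and the vertices of any clique must share a bag in every tree decomposition; so some bag has ≥ 3 vertices and tw(G) ≥ 2. The upper and lower bounds meet at 2, so that is the treewidth.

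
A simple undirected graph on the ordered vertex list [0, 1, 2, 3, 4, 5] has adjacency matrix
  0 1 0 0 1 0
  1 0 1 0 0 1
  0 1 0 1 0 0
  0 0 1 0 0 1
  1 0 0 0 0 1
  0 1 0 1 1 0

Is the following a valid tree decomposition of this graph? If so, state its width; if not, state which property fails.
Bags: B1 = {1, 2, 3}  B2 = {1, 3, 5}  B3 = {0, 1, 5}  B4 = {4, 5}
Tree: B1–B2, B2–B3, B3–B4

No — edge (0,4) lies in no bag.

A tree decomposition must satisfy three properties: every vertex lies in some bag; for every edge, both endpoints lie together in some bag; and for every vertex, the bags containing it form a connected subtree. Here edge (0,4) lies in no bag, so the decomposition is invalid.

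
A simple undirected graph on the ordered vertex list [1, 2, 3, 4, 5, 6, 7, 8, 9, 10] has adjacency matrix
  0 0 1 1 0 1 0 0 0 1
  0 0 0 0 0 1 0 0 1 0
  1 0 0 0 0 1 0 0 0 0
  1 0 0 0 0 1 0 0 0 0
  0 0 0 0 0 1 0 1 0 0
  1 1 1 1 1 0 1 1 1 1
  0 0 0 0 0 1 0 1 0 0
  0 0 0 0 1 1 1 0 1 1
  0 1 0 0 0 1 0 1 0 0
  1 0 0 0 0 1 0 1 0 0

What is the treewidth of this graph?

A width-2 tree decomposition is:
Bags: B1 = {2, 6, 9}  B2 = {6, 8, 9}  B3 = {6, 7, 8}  B4 = {6, 8, 10}  B5 = {1, 6, 10}  B6 = {5, 6, 8}  B7 = {1, 4, 6}  B8 = {1, 3, 6}
Tree: B1–B2, B2–B3, B3–B4, B4–B5, B4–B6, B5–B7, B7–B8
The largest bag has 3 vertices, giving width 2; this decomposition certifies tw(G) ≤ 2. Conversely, {1, 6, 10} is a clique of size 3, and the vertices of any clique must share a bag in every tree decomposition; so some bag has ≥ 3 vertices and tw(G) ≥ 2. Hence tw(G) = 2 exactly.

2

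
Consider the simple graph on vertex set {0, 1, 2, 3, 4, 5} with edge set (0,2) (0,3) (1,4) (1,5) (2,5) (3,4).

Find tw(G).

A width-2 tree decomposition is:
Bags: B1 = {1, 3, 4}  B2 = {1, 3, 5}  B3 = {2, 3, 5}  B4 = {0, 2, 3}
Tree: B1–B2, B2–B3, B3–B4
Each bag holds 3 vertices, so the decomposition has width 2, which upper-bounds the treewidth. For the lower bound, G contains the cycle 3–4–1–5–2–0–3, so G is not a forest; only forests have treewidth ≤ 1, hence tw(G) ≥ 2. Combining the bounds, tw(G) = 2.

2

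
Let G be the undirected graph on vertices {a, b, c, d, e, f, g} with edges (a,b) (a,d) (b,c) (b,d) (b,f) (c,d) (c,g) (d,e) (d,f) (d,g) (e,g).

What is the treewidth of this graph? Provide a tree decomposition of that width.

Every bag has size at most 3, so the width is 3 − 1 = 2 and tw(G) ≤ 2. Conversely, {d, e, g} is a clique of size 3, and the vertices of any clique must share a bag in every tree decomposition; so some bag has ≥ 3 vertices and tw(G) ≥ 2. Combining the bounds, tw(G) = 2.

Treewidth 2.
One optimal decomposition is:
Bags: B1 = {c, d, g}  B2 = {b, c, d}  B3 = {b, d, f}  B4 = {d, e, g}  B5 = {a, b, d}
Tree: B1–B2, B2–B3, B1–B4, B3–B5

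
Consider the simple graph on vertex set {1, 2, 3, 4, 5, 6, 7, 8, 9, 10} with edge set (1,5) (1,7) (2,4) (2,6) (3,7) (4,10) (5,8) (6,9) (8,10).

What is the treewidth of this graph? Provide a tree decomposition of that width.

Every bag has size at most 2, so the width is 2 − 1 = 1 and tw(G) ≤ 1. G has an edge, so its treewidth is at least 1. Combining the bounds, tw(G) = 1.

Treewidth 1.
Bags: B1 = {3, 7}  B2 = {1, 7}  B3 = {1, 5}  B4 = {5, 8}  B5 = {8, 10}  B6 = {4, 10}  B7 = {2, 4}  B8 = {2, 6}  B9 = {6, 9}
Tree: B1–B2, B2–B3, B3–B4, B4–B5, B5–B6, B6–B7, B7–B8, B8–B9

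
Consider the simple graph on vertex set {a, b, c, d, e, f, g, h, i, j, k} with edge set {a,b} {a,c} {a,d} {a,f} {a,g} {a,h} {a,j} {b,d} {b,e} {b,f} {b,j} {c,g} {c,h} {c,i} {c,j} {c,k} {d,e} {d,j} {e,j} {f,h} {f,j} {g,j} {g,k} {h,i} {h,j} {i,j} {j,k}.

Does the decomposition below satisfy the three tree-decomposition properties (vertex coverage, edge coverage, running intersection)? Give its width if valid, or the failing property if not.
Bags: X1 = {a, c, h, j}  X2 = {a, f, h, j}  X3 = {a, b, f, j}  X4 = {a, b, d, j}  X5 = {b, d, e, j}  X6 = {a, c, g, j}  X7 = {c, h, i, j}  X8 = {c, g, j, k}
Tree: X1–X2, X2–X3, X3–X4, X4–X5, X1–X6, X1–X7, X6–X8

Vertex coverage: the bags together contain {a, b, c, d, e, f, g, h, i, j, k}, the full vertex set. Edge coverage: each edge of G has both endpoints in at least one bag. Running intersection: for every vertex, the bags containing it form a connected subtree. All three properties hold, so this is a valid tree decomposition of width max|bag| − 1 = 3, and hence tw(G) ≤ 3.

Yes; width 3.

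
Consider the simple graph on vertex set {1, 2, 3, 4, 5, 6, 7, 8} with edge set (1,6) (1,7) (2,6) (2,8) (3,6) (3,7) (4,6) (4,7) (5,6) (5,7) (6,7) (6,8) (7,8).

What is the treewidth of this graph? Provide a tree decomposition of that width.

Every bag has size at most 3, so the width is 3 − 1 = 2 and tw(G) ≤ 2. Conversely, {2, 6, 8} is a clique of size 3, and the vertices of any clique must share a bag in every tree decomposition; so some bag has ≥ 3 vertices and tw(G) ≥ 2. Combining the bounds, tw(G) = 2.

Treewidth 2.
Bags: B1 = {3, 6, 7}  B2 = {6, 7, 8}  B3 = {4, 6, 7}  B4 = {1, 6, 7}  B5 = {5, 6, 7}  B6 = {2, 6, 8}
Tree: B1–B2, B2–B3, B1–B4, B2–B5, B2–B6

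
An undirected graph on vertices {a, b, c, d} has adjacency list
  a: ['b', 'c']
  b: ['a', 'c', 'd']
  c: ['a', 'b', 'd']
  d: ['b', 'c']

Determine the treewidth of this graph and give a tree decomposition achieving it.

The largest bag has 3 vertices, giving width 2; this decomposition certifies tw(G) ≤ 2. On the other hand G contains the 3-clique {b, c, d}. A clique must lie in a single bag of any decomposition, so no decomposition can have width below 2. The upper and lower bounds meet at 2, so that is the treewidth.

Treewidth 2.
One optimal decomposition is:
Bags: B1 = {a, b, c}  B2 = {b, c, d}
Tree: B1–B2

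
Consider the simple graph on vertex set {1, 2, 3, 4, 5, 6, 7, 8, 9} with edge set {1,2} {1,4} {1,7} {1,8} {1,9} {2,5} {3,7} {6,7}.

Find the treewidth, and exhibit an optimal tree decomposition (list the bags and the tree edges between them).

Treewidth 1.
One optimal decomposition is:
Bags: B1 = {1, 7}  B2 = {1, 4}  B3 = {1, 8}  B4 = {1, 2}  B5 = {1, 9}  B6 = {3, 7}  B7 = {2, 5}  B8 = {6, 7}
Tree: B1–B2, B1–B3, B3–B4, B1–B5, B1–B6, B4–B7, B6–B8

Each bag holds 2 vertices, so the decomposition has width 1, which upper-bounds the treewidth. Since G has at least one edge (e.g. 7–1), it is not an edgeless graph, so tw(G) ≥ 1. Therefore the treewidth is 1.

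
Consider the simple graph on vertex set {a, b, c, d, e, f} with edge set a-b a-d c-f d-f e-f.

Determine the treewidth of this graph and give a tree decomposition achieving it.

Every bag has size at most 2, so the width is 2 − 1 = 1 and tw(G) ≤ 1. G has an edge, so its treewidth is at least 1. Combining the bounds, tw(G) = 1.

Treewidth 1.
One optimal decomposition is:
Bags: B1 = {d, f}  B2 = {e, f}  B3 = {a, d}  B4 = {c, f}  B5 = {a, b}
Tree: B1–B2, B1–B3, B2–B4, B3–B5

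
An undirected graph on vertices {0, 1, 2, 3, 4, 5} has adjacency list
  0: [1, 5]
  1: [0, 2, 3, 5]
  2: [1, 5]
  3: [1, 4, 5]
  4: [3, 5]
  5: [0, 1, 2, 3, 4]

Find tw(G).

A width-2 tree decomposition is:
Bags: B1 = {3, 4, 5}  B2 = {1, 3, 5}  B3 = {1, 2, 5}  B4 = {0, 1, 5}
Tree: B1–B2, B2–B3, B3–B4
Each bag holds 3 vertices, so the decomposition has width 2, which upper-bounds the treewidth. Conversely, {0, 1, 5} is a clique of size 3, and the vertices of any clique must share a bag in every tree decomposition; so some bag has ≥ 3 vertices and tw(G) ≥ 2. Hence tw(G) = 2 exactly.

2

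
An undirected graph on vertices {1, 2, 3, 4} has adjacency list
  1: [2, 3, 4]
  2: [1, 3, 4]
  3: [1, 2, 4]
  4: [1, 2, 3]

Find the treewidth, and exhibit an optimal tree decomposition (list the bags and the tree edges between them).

Treewidth 3.
One such decomposition:
Bags: B1 = {1, 2, 3, 4}
Tree: (single bag)

With just one bag of size 4, the width is 4 − 1 = 3, so tw(G) ≤ 3. On the other hand G contains the 4-clique {1, 2, 3, 4}. A clique must lie in a single bag of any decomposition, so no decomposition can have width below 3. Therefore the treewidth is 3.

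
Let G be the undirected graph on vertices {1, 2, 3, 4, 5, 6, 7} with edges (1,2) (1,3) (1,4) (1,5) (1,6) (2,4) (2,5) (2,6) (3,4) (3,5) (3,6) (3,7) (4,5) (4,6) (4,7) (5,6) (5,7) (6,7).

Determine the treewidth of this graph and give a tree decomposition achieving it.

Each bag holds 5 vertices, so the decomposition has width 4, which upper-bounds the treewidth. For the lower bound, the 5 vertices {1, 2, 4, 5, 6} are pairwise adjacent, and any tree decomposition puts a clique entirely inside one bag — forcing width ≥ 4. Therefore the treewidth is 4.

Treewidth 4.
One such decomposition:
Bags: B1 = {1, 2, 4, 5, 6}  B2 = {1, 3, 4, 5, 6}  B3 = {3, 4, 5, 6, 7}
Tree: B1–B2, B2–B3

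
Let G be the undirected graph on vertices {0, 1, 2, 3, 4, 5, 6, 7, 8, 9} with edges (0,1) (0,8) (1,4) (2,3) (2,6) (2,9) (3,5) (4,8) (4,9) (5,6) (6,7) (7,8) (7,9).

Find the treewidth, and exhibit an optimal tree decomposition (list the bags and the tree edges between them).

Treewidth 2.
Bags: B1 = {0, 1, 8}  B2 = {1, 4, 8}  B3 = {4, 7, 8}  B4 = {4, 7, 9}  B5 = {6, 7, 9}  B6 = {2, 6, 9}  B7 = {2, 5, 6}  B8 = {2, 3, 5}
Tree: B1–B2, B2–B3, B3–B4, B4–B5, B5–B6, B6–B7, B7–B8

Every bag has size at most 3, so the width is 3 − 1 = 2 and tw(G) ≤ 2. For the lower bound, G contains the cycle 0–1–4–8–0, so G is not a forest; only forests have treewidth ≤ 1, hence tw(G) ≥ 2. The upper and lower bounds meet at 2, so that is the treewidth.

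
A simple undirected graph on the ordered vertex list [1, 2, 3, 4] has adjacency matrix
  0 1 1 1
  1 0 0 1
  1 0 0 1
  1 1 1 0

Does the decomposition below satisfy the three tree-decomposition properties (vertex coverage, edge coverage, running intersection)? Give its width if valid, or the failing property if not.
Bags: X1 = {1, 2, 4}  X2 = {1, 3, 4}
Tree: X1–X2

Yes; width 2.

Checking the three conditions: (i) the bags cover all of {1, 2, 3, 4}; (ii) for each edge, some bag contains both endpoints; (iii) the bags containing any fixed vertex form a subtree. All hold, so the decomposition is valid with width 3 − 1 = 2.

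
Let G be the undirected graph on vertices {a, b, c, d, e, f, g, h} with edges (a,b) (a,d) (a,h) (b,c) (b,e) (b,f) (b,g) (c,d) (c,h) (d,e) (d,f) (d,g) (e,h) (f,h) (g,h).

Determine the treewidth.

3

A width-3 tree decomposition is:
Bags: B1 = {b, c, d, h}  B2 = {b, d, f, h}  B3 = {b, d, g, h}  B4 = {b, d, e, h}  B5 = {a, b, d, h}
Tree: B1–B2, B2–B3, B3–B4, B4–B5
Every bag has size at most 4, so the width is 4 − 1 = 3 and tw(G) ≤ 3. For the lower bound: the 4 vertex sets {c,d}, {b,f}, {h}, {g} are disjoint, each induces a connected subgraph, and every pair is joined by at least one edge of G. Contracting each set to a single vertex therefore yields K_{4} as a minor, and since treewidth is minor-monotone, tw(G) ≥ tw(K_{4}) = 3. Therefore the treewidth is 3.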